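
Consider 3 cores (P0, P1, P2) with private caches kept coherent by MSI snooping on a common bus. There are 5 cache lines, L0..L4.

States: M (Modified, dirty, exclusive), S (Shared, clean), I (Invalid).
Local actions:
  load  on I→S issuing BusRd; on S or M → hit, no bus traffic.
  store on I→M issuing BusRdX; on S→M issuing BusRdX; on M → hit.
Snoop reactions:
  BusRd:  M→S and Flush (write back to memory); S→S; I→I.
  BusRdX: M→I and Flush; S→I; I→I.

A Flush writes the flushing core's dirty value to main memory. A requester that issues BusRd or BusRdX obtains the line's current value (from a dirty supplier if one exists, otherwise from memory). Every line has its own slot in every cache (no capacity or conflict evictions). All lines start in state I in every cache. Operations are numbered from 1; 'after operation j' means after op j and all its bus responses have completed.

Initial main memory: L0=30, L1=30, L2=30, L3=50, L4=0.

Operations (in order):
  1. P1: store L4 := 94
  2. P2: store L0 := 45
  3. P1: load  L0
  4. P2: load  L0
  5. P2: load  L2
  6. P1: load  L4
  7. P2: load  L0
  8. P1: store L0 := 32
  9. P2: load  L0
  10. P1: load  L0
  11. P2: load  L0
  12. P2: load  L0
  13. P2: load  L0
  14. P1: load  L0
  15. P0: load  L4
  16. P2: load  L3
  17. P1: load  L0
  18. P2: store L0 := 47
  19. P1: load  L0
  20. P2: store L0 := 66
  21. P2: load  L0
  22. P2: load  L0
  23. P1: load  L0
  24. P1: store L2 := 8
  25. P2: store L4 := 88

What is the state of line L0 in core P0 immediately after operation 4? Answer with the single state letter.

step 1: P1: store L4 := 94  ⟶  IMI  (L4)  txn=BusRdX  M[L4]=0
step 2: P2: store L0 := 45  ⟶  IIM  (L0)  txn=BusRdX  M[L0]=30
step 3: P1: load  L0  ⟶  ISS  (L0)  txn=BusRd+Flush  M[L0]=45
step 4: P2: load  L0  ⟶  ISS  (L0)  txn=∅  M[L0]=45
step 5: P2: load  L2  ⟶  IIS  (L2)  txn=BusRd  M[L2]=30
step 6: P1: load  L4  ⟶  IMI  (L4)  txn=∅  M[L4]=0
step 7: P2: load  L0  ⟶  ISS  (L0)  txn=∅  M[L0]=45
step 8: P1: store L0 := 32  ⟶  IMI  (L0)  txn=BusRdX  M[L0]=45
step 9: P2: load  L0  ⟶  ISS  (L0)  txn=BusRd+Flush  M[L0]=32
step 10: P1: load  L0  ⟶  ISS  (L0)  txn=∅  M[L0]=32
step 11: P2: load  L0  ⟶  ISS  (L0)  txn=∅  M[L0]=32
step 12: P2: load  L0  ⟶  ISS  (L0)  txn=∅  M[L0]=32
step 13: P2: load  L0  ⟶  ISS  (L0)  txn=∅  M[L0]=32
step 14: P1: load  L0  ⟶  ISS  (L0)  txn=∅  M[L0]=32
step 15: P0: load  L4  ⟶  SSI  (L4)  txn=BusRd+Flush  M[L4]=94
step 16: P2: load  L3  ⟶  IIS  (L3)  txn=BusRd  M[L3]=50
step 17: P1: load  L0  ⟶  ISS  (L0)  txn=∅  M[L0]=32
step 18: P2: store L0 := 47  ⟶  IIM  (L0)  txn=BusRdX  M[L0]=32
step 19: P1: load  L0  ⟶  ISS  (L0)  txn=BusRd+Flush  M[L0]=47
step 20: P2: store L0 := 66  ⟶  IIM  (L0)  txn=BusRdX  M[L0]=47
step 21: P2: load  L0  ⟶  IIM  (L0)  txn=∅  M[L0]=47
step 22: P2: load  L0  ⟶  IIM  (L0)  txn=∅  M[L0]=47
step 23: P1: load  L0  ⟶  ISS  (L0)  txn=BusRd+Flush  M[L0]=66
step 24: P1: store L2 := 8  ⟶  IMI  (L2)  txn=BusRdX  M[L2]=30
step 25: P2: store L4 := 88  ⟶  IIM  (L4)  txn=BusRdX  M[L4]=94

state = I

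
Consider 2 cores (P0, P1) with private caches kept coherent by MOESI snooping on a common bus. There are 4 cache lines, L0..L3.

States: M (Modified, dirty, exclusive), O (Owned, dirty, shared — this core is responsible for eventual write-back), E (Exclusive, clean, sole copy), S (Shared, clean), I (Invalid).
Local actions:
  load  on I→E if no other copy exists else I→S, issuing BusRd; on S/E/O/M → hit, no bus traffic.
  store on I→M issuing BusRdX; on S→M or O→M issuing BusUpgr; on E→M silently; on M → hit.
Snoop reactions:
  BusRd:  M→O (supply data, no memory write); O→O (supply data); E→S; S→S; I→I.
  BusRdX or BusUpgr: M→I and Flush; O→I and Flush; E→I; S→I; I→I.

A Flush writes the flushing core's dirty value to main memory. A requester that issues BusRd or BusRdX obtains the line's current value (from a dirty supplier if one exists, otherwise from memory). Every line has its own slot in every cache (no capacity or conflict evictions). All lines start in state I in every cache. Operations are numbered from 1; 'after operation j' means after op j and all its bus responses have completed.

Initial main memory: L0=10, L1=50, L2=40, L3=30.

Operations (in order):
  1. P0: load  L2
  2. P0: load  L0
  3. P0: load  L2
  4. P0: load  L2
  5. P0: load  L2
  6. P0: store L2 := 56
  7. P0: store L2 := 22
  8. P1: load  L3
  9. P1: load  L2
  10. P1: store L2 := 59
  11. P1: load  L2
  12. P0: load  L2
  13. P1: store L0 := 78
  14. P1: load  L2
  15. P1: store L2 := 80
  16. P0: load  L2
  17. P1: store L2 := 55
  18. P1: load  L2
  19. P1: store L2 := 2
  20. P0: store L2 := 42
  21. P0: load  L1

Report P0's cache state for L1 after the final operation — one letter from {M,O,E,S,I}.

state = E

  op1 P0: load  L2 → E/I on L2; bus BusRd; mem=40
  op2 P0: load  L0 → E/I on L0; bus BusRd; mem=10
  op3 P0: load  L2 → E/I on L2; bus (none); mem=40
  op4 P0: load  L2 → E/I on L2; bus (none); mem=40
  op5 P0: load  L2 → E/I on L2; bus (none); mem=40
  op6 P0: store L2 := 56 → M/I on L2; bus (none); mem=40
  op7 P0: store L2 := 22 → M/I on L2; bus (none); mem=40
  op8 P1: load  L3 → I/E on L3; bus BusRd; mem=30
  op9 P1: load  L2 → O/S on L2; bus BusRd; mem=40
  op10 P1: store L2 := 59 → I/M on L2; bus BusUpgr Flush; mem=22
  op11 P1: load  L2 → I/M on L2; bus (none); mem=22
  op12 P0: load  L2 → S/O on L2; bus BusRd; mem=22
  op13 P1: store L0 := 78 → I/M on L0; bus BusRdX; mem=10
  op14 P1: load  L2 → S/O on L2; bus (none); mem=22
  op15 P1: store L2 := 80 → I/M on L2; bus BusUpgr; mem=22
  op16 P0: load  L2 → S/O on L2; bus BusRd; mem=22
  op17 P1: store L2 := 55 → I/M on L2; bus BusUpgr; mem=22
  op18 P1: load  L2 → I/M on L2; bus (none); mem=22
  op19 P1: store L2 := 2 → I/M on L2; bus (none); mem=22
  op20 P0: store L2 := 42 → M/I on L2; bus BusRdX Flush; mem=2
  op21 P0: load  L1 → E/I on L1; bus BusRd; mem=50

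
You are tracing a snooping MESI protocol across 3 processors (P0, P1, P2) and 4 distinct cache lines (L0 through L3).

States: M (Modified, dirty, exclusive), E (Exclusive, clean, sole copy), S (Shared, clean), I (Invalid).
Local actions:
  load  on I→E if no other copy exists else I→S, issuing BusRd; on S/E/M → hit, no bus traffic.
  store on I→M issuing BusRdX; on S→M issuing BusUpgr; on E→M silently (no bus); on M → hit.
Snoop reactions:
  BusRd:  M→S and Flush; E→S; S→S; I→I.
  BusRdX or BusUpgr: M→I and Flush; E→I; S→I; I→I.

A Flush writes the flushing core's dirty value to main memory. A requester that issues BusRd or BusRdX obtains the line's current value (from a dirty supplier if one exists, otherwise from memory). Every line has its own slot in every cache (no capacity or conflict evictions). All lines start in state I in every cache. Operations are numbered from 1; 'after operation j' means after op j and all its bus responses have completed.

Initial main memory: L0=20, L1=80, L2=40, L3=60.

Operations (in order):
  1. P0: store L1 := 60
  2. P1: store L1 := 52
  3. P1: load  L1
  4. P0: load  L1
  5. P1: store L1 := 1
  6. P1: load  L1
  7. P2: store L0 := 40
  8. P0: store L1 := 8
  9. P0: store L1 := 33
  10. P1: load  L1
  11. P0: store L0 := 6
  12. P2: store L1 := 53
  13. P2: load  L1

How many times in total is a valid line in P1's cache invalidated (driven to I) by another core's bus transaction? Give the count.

invalidations = 2

[1] P0: store L1 := 60 | P0:M(60), P1:I, P2:I | bus: BusRdX
[2] P1: store L1 := 52 | P0:I, P1:M(52), P2:I | bus: BusRdX,Flush
[3] P1: load  L1 | P0:I, P1:M(52), P2:I | bus: none
[4] P0: load  L1 | P0:S(52), P1:S(52), P2:I | bus: BusRd,Flush
[5] P1: store L1 := 1 | P0:I, P1:M(1), P2:I | bus: BusUpgr
[6] P1: load  L1 | P0:I, P1:M(1), P2:I | bus: none
[7] P2: store L0 := 40 | P0:I, P1:I, P2:M(40) | bus: BusRdX
[8] P0: store L1 := 8 | P0:M(8), P1:I, P2:I | bus: BusRdX,Flush
[9] P0: store L1 := 33 | P0:M(33), P1:I, P2:I | bus: none
[10] P1: load  L1 | P0:S(33), P1:S(33), P2:I | bus: BusRd,Flush
[11] P0: store L0 := 6 | P0:M(6), P1:I, P2:I | bus: BusRdX,Flush
[12] P2: store L1 := 53 | P0:I, P1:I, P2:M(53) | bus: BusRdX
[13] P2: load  L1 | P0:I, P1:I, P2:M(53) | bus: none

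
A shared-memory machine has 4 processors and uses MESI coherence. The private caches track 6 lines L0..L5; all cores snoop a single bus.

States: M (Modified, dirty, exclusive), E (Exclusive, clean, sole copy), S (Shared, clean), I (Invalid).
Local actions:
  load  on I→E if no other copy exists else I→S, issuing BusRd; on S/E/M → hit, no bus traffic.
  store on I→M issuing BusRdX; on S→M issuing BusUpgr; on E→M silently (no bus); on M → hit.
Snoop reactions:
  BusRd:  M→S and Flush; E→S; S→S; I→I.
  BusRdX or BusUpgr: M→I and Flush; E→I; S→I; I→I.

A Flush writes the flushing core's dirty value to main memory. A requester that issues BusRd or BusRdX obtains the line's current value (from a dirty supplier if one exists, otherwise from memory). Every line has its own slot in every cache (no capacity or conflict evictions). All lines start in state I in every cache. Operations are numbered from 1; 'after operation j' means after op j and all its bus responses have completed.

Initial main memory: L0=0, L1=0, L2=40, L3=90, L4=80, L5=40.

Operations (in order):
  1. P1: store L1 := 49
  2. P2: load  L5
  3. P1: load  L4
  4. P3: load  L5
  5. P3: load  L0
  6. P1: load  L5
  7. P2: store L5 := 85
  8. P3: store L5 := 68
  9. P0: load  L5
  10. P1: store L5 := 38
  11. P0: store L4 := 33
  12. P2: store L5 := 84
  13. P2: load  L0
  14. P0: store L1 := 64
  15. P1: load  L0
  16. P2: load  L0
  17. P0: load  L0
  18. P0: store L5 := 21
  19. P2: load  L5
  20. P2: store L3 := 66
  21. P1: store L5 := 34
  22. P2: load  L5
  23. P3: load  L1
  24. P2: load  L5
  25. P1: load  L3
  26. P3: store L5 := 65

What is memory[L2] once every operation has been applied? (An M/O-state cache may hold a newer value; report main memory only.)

1. P1: store L1 := 49  bus=[BusRdX]  L1: P0=I P1=M P2=I P3=I  mem[L1]=0
2. P2: load  L5  bus=[BusRd]  L5: P0=I P1=I P2=E P3=I  mem[L5]=40
3. P1: load  L4  bus=[BusRd]  L4: P0=I P1=E P2=I P3=I  mem[L4]=80
4. P3: load  L5  bus=[BusRd]  L5: P0=I P1=I P2=S P3=S  mem[L5]=40
5. P3: load  L0  bus=[BusRd]  L0: P0=I P1=I P2=I P3=E  mem[L0]=0
6. P1: load  L5  bus=[BusRd]  L5: P0=I P1=S P2=S P3=S  mem[L5]=40
7. P2: store L5 := 85  bus=[BusUpgr]  L5: P0=I P1=I P2=M P3=I  mem[L5]=40
8. P3: store L5 := 68  bus=[BusRdX,Flush]  L5: P0=I P1=I P2=I P3=M  mem[L5]=85
9. P0: load  L5  bus=[BusRd,Flush]  L5: P0=S P1=I P2=I P3=S  mem[L5]=68
10. P1: store L5 := 38  bus=[BusRdX]  L5: P0=I P1=M P2=I P3=I  mem[L5]=68
11. P0: store L4 := 33  bus=[BusRdX]  L4: P0=M P1=I P2=I P3=I  mem[L4]=80
12. P2: store L5 := 84  bus=[BusRdX,Flush]  L5: P0=I P1=I P2=M P3=I  mem[L5]=38
13. P2: load  L0  bus=[BusRd]  L0: P0=I P1=I P2=S P3=S  mem[L0]=0
14. P0: store L1 := 64  bus=[BusRdX,Flush]  L1: P0=M P1=I P2=I P3=I  mem[L1]=49
15. P1: load  L0  bus=[BusRd]  L0: P0=I P1=S P2=S P3=S  mem[L0]=0
16. P2: load  L0  bus=[-]  L0: P0=I P1=S P2=S P3=S  mem[L0]=0
17. P0: load  L0  bus=[BusRd]  L0: P0=S P1=S P2=S P3=S  mem[L0]=0
18. P0: store L5 := 21  bus=[BusRdX,Flush]  L5: P0=M P1=I P2=I P3=I  mem[L5]=84
19. P2: load  L5  bus=[BusRd,Flush]  L5: P0=S P1=I P2=S P3=I  mem[L5]=21
20. P2: store L3 := 66  bus=[BusRdX]  L3: P0=I P1=I P2=M P3=I  mem[L3]=90
21. P1: store L5 := 34  bus=[BusRdX]  L5: P0=I P1=M P2=I P3=I  mem[L5]=21
22. P2: load  L5  bus=[BusRd,Flush]  L5: P0=I P1=S P2=S P3=I  mem[L5]=34
23. P3: load  L1  bus=[BusRd,Flush]  L1: P0=S P1=I P2=I P3=S  mem[L1]=64
24. P2: load  L5  bus=[-]  L5: P0=I P1=S P2=S P3=I  mem[L5]=34
25. P1: load  L3  bus=[BusRd,Flush]  L3: P0=I P1=S P2=S P3=I  mem[L3]=66
26. P3: store L5 := 65  bus=[BusRdX]  L5: P0=I P1=I P2=I P3=M  mem[L5]=34

memory[L2] = 40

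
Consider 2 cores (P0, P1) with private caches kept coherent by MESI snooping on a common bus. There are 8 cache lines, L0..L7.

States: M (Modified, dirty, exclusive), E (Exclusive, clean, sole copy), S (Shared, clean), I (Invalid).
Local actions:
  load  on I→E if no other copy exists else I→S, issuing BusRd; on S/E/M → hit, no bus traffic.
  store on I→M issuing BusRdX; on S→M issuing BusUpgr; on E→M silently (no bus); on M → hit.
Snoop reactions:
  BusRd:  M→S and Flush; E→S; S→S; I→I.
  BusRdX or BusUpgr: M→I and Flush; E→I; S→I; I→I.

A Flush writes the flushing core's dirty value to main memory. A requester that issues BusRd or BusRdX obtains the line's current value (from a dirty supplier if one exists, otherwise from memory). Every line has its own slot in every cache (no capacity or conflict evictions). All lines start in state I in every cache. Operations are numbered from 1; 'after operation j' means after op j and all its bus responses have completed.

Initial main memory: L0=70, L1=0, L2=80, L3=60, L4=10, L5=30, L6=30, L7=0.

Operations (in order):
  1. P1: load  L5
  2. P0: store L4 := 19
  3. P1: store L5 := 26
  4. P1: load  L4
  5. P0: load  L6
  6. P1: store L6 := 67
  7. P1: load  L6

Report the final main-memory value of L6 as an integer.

[1] P1: load  L5 | P0:I, P1:E(30) | bus: BusRd
[2] P0: store L4 := 19 | P0:M(19), P1:I | bus: BusRdX
[3] P1: store L5 := 26 | P0:I, P1:M(26) | bus: none
[4] P1: load  L4 | P0:S(19), P1:S(19) | bus: BusRd,Flush
[5] P0: load  L6 | P0:E(30), P1:I | bus: BusRd
[6] P1: store L6 := 67 | P0:I, P1:M(67) | bus: BusRdX
[7] P1: load  L6 | P0:I, P1:M(67) | bus: none

memory[L6] = 30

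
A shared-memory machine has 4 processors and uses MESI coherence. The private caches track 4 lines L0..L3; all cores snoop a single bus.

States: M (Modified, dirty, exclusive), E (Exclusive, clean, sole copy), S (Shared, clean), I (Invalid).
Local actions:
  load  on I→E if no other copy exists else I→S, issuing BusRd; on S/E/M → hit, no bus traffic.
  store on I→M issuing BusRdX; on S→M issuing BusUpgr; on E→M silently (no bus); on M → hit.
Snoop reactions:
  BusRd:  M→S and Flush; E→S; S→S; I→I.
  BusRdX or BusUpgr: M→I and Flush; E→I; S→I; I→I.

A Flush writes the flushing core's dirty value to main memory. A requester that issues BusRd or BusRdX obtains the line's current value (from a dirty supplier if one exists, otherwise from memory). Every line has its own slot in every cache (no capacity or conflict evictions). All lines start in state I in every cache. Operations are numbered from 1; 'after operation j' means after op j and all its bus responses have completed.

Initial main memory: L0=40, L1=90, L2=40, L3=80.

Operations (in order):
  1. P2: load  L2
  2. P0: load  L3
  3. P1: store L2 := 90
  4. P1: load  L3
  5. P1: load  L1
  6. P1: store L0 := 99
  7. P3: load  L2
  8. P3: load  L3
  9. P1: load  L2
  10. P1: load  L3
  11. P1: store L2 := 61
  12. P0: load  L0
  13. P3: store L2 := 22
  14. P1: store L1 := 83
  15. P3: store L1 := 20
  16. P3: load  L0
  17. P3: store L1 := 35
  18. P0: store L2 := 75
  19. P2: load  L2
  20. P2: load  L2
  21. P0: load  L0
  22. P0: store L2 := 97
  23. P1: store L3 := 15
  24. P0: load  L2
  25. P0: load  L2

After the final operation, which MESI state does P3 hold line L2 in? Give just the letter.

step 1: P2: load  L2  ⟶  IIEI  (L2)  txn=BusRd  M[L2]=40
step 2: P0: load  L3  ⟶  EIII  (L3)  txn=BusRd  M[L3]=80
step 3: P1: store L2 := 90  ⟶  IMII  (L2)  txn=BusRdX  M[L2]=40
step 4: P1: load  L3  ⟶  SSII  (L3)  txn=BusRd  M[L3]=80
step 5: P1: load  L1  ⟶  IEII  (L1)  txn=BusRd  M[L1]=90
step 6: P1: store L0 := 99  ⟶  IMII  (L0)  txn=BusRdX  M[L0]=40
step 7: P3: load  L2  ⟶  ISIS  (L2)  txn=BusRd+Flush  M[L2]=90
step 8: P3: load  L3  ⟶  SSIS  (L3)  txn=BusRd  M[L3]=80
step 9: P1: load  L2  ⟶  ISIS  (L2)  txn=∅  M[L2]=90
step 10: P1: load  L3  ⟶  SSIS  (L3)  txn=∅  M[L3]=80
step 11: P1: store L2 := 61  ⟶  IMII  (L2)  txn=BusUpgr  M[L2]=90
step 12: P0: load  L0  ⟶  SSII  (L0)  txn=BusRd+Flush  M[L0]=99
step 13: P3: store L2 := 22  ⟶  IIIM  (L2)  txn=BusRdX+Flush  M[L2]=61
step 14: P1: store L1 := 83  ⟶  IMII  (L1)  txn=∅  M[L1]=90
step 15: P3: store L1 := 20  ⟶  IIIM  (L1)  txn=BusRdX+Flush  M[L1]=83
step 16: P3: load  L0  ⟶  SSIS  (L0)  txn=BusRd  M[L0]=99
step 17: P3: store L1 := 35  ⟶  IIIM  (L1)  txn=∅  M[L1]=83
step 18: P0: store L2 := 75  ⟶  MIII  (L2)  txn=BusRdX+Flush  M[L2]=22
step 19: P2: load  L2  ⟶  SISI  (L2)  txn=BusRd+Flush  M[L2]=75
step 20: P2: load  L2  ⟶  SISI  (L2)  txn=∅  M[L2]=75
step 21: P0: load  L0  ⟶  SSIS  (L0)  txn=∅  M[L0]=99
step 22: P0: store L2 := 97  ⟶  MIII  (L2)  txn=BusUpgr  M[L2]=75
step 23: P1: store L3 := 15  ⟶  IMII  (L3)  txn=BusUpgr  M[L3]=80
step 24: P0: load  L2  ⟶  MIII  (L2)  txn=∅  M[L2]=75
step 25: P0: load  L2  ⟶  MIII  (L2)  txn=∅  M[L2]=75

state = I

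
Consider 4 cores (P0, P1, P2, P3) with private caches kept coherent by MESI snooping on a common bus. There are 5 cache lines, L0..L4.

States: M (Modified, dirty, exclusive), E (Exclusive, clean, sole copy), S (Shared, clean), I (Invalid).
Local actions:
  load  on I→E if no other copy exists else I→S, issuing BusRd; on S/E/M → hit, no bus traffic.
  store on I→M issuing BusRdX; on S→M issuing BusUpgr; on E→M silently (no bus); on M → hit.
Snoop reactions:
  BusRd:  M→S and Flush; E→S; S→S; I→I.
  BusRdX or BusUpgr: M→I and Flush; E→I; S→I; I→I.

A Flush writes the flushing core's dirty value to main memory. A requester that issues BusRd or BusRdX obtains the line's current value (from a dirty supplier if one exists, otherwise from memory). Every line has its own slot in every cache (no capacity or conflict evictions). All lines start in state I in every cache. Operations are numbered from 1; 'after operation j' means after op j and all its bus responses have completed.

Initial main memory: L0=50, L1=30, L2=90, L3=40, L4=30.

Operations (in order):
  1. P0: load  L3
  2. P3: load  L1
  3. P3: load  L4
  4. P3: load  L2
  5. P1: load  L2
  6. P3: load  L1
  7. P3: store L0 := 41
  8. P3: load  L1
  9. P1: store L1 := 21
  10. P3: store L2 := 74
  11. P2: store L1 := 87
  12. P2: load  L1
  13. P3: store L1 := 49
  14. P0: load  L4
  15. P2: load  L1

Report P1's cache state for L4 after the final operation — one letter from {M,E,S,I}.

state = I

[1] P0: load  L3 | P0:E(40), P1:I, P2:I, P3:I | bus: BusRd
[2] P3: load  L1 | P0:I, P1:I, P2:I, P3:E(30) | bus: BusRd
[3] P3: load  L4 | P0:I, P1:I, P2:I, P3:E(30) | bus: BusRd
[4] P3: load  L2 | P0:I, P1:I, P2:I, P3:E(90) | bus: BusRd
[5] P1: load  L2 | P0:I, P1:S(90), P2:I, P3:S(90) | bus: BusRd
[6] P3: load  L1 | P0:I, P1:I, P2:I, P3:E(30) | bus: none
[7] P3: store L0 := 41 | P0:I, P1:I, P2:I, P3:M(41) | bus: BusRdX
[8] P3: load  L1 | P0:I, P1:I, P2:I, P3:E(30) | bus: none
[9] P1: store L1 := 21 | P0:I, P1:M(21), P2:I, P3:I | bus: BusRdX
[10] P3: store L2 := 74 | P0:I, P1:I, P2:I, P3:M(74) | bus: BusUpgr
[11] P2: store L1 := 87 | P0:I, P1:I, P2:M(87), P3:I | bus: BusRdX,Flush
[12] P2: load  L1 | P0:I, P1:I, P2:M(87), P3:I | bus: none
[13] P3: store L1 := 49 | P0:I, P1:I, P2:I, P3:M(49) | bus: BusRdX,Flush
[14] P0: load  L4 | P0:S(30), P1:I, P2:I, P3:S(30) | bus: BusRd
[15] P2: load  L1 | P0:I, P1:I, P2:S(49), P3:S(49) | bus: BusRd,Flush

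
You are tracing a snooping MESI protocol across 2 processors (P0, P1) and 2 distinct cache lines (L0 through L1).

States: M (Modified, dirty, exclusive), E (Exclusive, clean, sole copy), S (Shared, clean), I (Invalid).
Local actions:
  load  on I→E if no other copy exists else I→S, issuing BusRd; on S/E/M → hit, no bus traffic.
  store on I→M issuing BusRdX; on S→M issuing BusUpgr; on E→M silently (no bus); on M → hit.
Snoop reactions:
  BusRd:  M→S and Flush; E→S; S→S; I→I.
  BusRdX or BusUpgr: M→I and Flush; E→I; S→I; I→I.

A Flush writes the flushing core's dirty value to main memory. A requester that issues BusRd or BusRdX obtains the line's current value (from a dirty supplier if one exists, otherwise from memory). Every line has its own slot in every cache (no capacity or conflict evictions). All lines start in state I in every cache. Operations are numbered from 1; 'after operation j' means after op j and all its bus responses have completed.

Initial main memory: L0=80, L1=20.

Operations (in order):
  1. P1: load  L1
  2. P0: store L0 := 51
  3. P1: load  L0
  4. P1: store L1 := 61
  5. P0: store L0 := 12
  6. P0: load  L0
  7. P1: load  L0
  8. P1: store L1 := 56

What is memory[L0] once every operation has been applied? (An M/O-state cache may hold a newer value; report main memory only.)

step 1: P1: load  L1  ⟶  IE  (L1)  txn=BusRd  M[L1]=20
step 2: P0: store L0 := 51  ⟶  MI  (L0)  txn=BusRdX  M[L0]=80
step 3: P1: load  L0  ⟶  SS  (L0)  txn=BusRd+Flush  M[L0]=51
step 4: P1: store L1 := 61  ⟶  IM  (L1)  txn=∅  M[L1]=20
step 5: P0: store L0 := 12  ⟶  MI  (L0)  txn=BusUpgr  M[L0]=51
step 6: P0: load  L0  ⟶  MI  (L0)  txn=∅  M[L0]=51
step 7: P1: load  L0  ⟶  SS  (L0)  txn=BusRd+Flush  M[L0]=12
step 8: P1: store L1 := 56  ⟶  IM  (L1)  txn=∅  M[L1]=20

memory[L0] = 12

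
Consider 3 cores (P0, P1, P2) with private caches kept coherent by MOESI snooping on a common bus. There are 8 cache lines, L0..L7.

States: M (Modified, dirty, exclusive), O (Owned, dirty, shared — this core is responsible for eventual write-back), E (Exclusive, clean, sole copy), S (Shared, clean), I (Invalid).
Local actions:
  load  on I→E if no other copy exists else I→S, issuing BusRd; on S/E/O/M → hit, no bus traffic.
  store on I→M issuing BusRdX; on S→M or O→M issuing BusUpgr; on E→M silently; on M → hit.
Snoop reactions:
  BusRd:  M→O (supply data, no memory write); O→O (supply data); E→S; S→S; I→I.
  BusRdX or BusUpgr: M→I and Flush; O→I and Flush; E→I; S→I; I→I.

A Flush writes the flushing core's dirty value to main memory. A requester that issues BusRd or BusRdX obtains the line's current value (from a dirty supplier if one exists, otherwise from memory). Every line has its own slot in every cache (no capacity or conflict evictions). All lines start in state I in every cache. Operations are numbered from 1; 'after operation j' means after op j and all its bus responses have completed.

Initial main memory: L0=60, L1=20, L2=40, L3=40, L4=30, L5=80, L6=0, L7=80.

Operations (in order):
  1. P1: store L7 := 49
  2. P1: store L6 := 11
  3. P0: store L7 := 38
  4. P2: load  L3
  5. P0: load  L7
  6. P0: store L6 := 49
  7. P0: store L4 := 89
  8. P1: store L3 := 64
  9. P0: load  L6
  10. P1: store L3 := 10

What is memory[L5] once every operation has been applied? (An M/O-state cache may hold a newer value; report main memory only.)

  op1 P1: store L7 := 49 → I/M/I on L7; bus BusRdX; mem=80
  op2 P1: store L6 := 11 → I/M/I on L6; bus BusRdX; mem=0
  op3 P0: store L7 := 38 → M/I/I on L7; bus BusRdX Flush; mem=49
  op4 P2: load  L3 → I/I/E on L3; bus BusRd; mem=40
  op5 P0: load  L7 → M/I/I on L7; bus (none); mem=49
  op6 P0: store L6 := 49 → M/I/I on L6; bus BusRdX Flush; mem=11
  op7 P0: store L4 := 89 → M/I/I on L4; bus BusRdX; mem=30
  op8 P1: store L3 := 64 → I/M/I on L3; bus BusRdX; mem=40
  op9 P0: load  L6 → M/I/I on L6; bus (none); mem=11
  op10 P1: store L3 := 10 → I/M/I on L3; bus (none); mem=40

memory[L5] = 80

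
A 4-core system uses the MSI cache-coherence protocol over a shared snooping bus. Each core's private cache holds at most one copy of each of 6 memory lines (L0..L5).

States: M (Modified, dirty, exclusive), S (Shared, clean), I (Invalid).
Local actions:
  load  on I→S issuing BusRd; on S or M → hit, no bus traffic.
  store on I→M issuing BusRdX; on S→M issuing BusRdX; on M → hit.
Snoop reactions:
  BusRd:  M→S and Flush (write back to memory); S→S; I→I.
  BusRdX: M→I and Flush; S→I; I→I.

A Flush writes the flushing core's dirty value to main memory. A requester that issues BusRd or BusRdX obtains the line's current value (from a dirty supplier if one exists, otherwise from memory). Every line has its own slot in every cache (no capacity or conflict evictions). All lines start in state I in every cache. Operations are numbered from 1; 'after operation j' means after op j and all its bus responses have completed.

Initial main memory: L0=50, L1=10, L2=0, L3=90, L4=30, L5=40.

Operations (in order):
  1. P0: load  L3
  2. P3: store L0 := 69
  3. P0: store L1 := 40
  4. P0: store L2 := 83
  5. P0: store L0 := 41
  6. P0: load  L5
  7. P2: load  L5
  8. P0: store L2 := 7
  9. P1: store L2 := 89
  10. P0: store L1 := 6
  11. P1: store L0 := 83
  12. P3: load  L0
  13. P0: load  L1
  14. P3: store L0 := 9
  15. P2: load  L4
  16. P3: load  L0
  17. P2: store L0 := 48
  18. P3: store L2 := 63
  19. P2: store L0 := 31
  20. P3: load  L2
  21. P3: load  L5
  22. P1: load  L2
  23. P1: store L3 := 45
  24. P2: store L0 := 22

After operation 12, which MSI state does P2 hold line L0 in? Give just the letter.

step 1: P0: load  L3  ⟶  SIII  (L3)  txn=BusRd  M[L3]=90
step 2: P3: store L0 := 69  ⟶  IIIM  (L0)  txn=BusRdX  M[L0]=50
step 3: P0: store L1 := 40  ⟶  MIII  (L1)  txn=BusRdX  M[L1]=10
step 4: P0: store L2 := 83  ⟶  MIII  (L2)  txn=BusRdX  M[L2]=0
step 5: P0: store L0 := 41  ⟶  MIII  (L0)  txn=BusRdX+Flush  M[L0]=69
step 6: P0: load  L5  ⟶  SIII  (L5)  txn=BusRd  M[L5]=40
step 7: P2: load  L5  ⟶  SISI  (L5)  txn=BusRd  M[L5]=40
step 8: P0: store L2 := 7  ⟶  MIII  (L2)  txn=∅  M[L2]=0
step 9: P1: store L2 := 89  ⟶  IMII  (L2)  txn=BusRdX+Flush  M[L2]=7
step 10: P0: store L1 := 6  ⟶  MIII  (L1)  txn=∅  M[L1]=10
step 11: P1: store L0 := 83  ⟶  IMII  (L0)  txn=BusRdX+Flush  M[L0]=41
step 12: P3: load  L0  ⟶  ISIS  (L0)  txn=BusRd+Flush  M[L0]=83
step 13: P0: load  L1  ⟶  MIII  (L1)  txn=∅  M[L1]=10
step 14: P3: store L0 := 9  ⟶  IIIM  (L0)  txn=BusRdX  M[L0]=83
step 15: P2: load  L4  ⟶  IISI  (L4)  txn=BusRd  M[L4]=30
step 16: P3: load  L0  ⟶  IIIM  (L0)  txn=∅  M[L0]=83
step 17: P2: store L0 := 48  ⟶  IIMI  (L0)  txn=BusRdX+Flush  M[L0]=9
step 18: P3: store L2 := 63  ⟶  IIIM  (L2)  txn=BusRdX+Flush  M[L2]=89
step 19: P2: store L0 := 31  ⟶  IIMI  (L0)  txn=∅  M[L0]=9
step 20: P3: load  L2  ⟶  IIIM  (L2)  txn=∅  M[L2]=89
step 21: P3: load  L5  ⟶  SISS  (L5)  txn=BusRd  M[L5]=40
step 22: P1: load  L2  ⟶  ISIS  (L2)  txn=BusRd+Flush  M[L2]=63
step 23: P1: store L3 := 45  ⟶  IMII  (L3)  txn=BusRdX  M[L3]=90
step 24: P2: store L0 := 22  ⟶  IIMI  (L0)  txn=∅  M[L0]=9

state = I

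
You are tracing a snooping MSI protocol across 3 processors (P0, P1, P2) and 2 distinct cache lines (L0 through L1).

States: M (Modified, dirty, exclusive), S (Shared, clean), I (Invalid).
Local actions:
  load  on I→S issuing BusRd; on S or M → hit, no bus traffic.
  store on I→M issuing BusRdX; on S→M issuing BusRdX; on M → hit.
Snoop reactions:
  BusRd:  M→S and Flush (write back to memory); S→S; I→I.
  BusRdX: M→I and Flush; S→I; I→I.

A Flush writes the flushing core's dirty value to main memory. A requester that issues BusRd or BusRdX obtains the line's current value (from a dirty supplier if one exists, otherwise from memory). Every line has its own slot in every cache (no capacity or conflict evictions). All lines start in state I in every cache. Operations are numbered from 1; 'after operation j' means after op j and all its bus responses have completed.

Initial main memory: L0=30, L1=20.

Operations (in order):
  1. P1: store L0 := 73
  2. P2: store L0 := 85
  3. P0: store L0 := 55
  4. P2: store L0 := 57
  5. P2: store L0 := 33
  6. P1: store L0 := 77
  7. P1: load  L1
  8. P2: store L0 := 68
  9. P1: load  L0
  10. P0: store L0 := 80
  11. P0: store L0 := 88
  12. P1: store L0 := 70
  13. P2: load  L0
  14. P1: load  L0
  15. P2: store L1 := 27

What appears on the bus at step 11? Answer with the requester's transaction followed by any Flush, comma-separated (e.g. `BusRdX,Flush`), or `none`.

bus = none

  op1 P1: store L0 := 73 → I/M/I on L0; bus BusRdX; mem=30
  op2 P2: store L0 := 85 → I/I/M on L0; bus BusRdX Flush; mem=73
  op3 P0: store L0 := 55 → M/I/I on L0; bus BusRdX Flush; mem=85
  op4 P2: store L0 := 57 → I/I/M on L0; bus BusRdX Flush; mem=55
  op5 P2: store L0 := 33 → I/I/M on L0; bus (none); mem=55
  op6 P1: store L0 := 77 → I/M/I on L0; bus BusRdX Flush; mem=33
  op7 P1: load  L1 → I/S/I on L1; bus BusRd; mem=20
  op8 P2: store L0 := 68 → I/I/M on L0; bus BusRdX Flush; mem=77
  op9 P1: load  L0 → I/S/S on L0; bus BusRd Flush; mem=68
  op10 P0: store L0 := 80 → M/I/I on L0; bus BusRdX; mem=68
  op11 P0: store L0 := 88 → M/I/I on L0; bus (none); mem=68
  op12 P1: store L0 := 70 → I/M/I on L0; bus BusRdX Flush; mem=88
  op13 P2: load  L0 → I/S/S on L0; bus BusRd Flush; mem=70
  op14 P1: load  L0 → I/S/S on L0; bus (none); mem=70
  op15 P2: store L1 := 27 → I/I/M on L1; bus BusRdX; mem=20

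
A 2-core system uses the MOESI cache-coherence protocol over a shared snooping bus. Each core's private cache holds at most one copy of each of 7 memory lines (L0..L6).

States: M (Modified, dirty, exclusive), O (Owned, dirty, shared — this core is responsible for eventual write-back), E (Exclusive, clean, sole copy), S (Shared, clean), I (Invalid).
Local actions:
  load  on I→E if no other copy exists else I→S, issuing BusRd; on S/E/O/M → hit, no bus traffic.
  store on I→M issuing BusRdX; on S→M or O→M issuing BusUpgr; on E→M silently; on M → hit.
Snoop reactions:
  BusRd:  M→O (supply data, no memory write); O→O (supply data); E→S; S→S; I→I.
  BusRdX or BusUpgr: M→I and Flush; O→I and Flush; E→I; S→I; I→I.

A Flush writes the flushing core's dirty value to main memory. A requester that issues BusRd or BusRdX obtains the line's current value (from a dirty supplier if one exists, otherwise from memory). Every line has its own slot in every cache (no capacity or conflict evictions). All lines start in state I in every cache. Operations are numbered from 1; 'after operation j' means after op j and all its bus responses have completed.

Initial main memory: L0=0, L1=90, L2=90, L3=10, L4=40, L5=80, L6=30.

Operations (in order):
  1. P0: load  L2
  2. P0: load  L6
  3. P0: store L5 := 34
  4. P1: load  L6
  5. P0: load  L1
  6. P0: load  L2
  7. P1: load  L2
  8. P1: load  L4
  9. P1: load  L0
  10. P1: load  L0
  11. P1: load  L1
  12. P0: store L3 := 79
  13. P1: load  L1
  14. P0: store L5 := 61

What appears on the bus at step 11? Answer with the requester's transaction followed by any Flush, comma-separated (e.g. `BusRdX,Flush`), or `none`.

[1] P0: load  L2 | P0:E(90), P1:I | bus: BusRd
[2] P0: load  L6 | P0:E(30), P1:I | bus: BusRd
[3] P0: store L5 := 34 | P0:M(34), P1:I | bus: BusRdX
[4] P1: load  L6 | P0:S(30), P1:S(30) | bus: BusRd
[5] P0: load  L1 | P0:E(90), P1:I | bus: BusRd
[6] P0: load  L2 | P0:E(90), P1:I | bus: none
[7] P1: load  L2 | P0:S(90), P1:S(90) | bus: BusRd
[8] P1: load  L4 | P0:I, P1:E(40) | bus: BusRd
[9] P1: load  L0 | P0:I, P1:E(0) | bus: BusRd
[10] P1: load  L0 | P0:I, P1:E(0) | bus: none
[11] P1: load  L1 | P0:S(90), P1:S(90) | bus: BusRd
[12] P0: store L3 := 79 | P0:M(79), P1:I | bus: BusRdX
[13] P1: load  L1 | P0:S(90), P1:S(90) | bus: none
[14] P0: store L5 := 61 | P0:M(61), P1:I | bus: none

bus = BusRd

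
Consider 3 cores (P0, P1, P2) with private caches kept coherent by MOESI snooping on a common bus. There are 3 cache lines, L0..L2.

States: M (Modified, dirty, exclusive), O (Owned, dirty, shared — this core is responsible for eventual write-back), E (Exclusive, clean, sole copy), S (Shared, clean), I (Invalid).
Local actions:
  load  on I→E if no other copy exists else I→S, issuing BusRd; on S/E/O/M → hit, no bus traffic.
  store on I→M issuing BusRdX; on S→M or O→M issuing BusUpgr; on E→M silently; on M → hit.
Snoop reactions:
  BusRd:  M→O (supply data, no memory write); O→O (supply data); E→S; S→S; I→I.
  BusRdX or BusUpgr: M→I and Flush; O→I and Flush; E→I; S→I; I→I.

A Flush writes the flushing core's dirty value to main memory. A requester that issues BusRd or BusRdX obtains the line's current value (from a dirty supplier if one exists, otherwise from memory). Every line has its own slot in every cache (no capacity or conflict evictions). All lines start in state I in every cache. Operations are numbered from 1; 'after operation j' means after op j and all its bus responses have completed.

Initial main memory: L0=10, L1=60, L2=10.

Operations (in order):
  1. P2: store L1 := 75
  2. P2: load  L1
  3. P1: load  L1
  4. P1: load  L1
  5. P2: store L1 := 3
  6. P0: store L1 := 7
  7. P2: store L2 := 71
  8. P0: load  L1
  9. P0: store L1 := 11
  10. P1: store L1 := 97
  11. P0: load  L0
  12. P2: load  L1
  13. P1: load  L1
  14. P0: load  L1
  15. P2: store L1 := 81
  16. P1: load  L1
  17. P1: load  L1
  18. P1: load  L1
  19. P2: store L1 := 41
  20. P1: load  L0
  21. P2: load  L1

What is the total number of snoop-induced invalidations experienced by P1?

[1] P2: store L1 := 75 | P0:I, P1:I, P2:M(75) | bus: BusRdX
[2] P2: load  L1 | P0:I, P1:I, P2:M(75) | bus: none
[3] P1: load  L1 | P0:I, P1:S(75), P2:O(75) | bus: BusRd
[4] P1: load  L1 | P0:I, P1:S(75), P2:O(75) | bus: none
[5] P2: store L1 := 3 | P0:I, P1:I, P2:M(3) | bus: BusUpgr
[6] P0: store L1 := 7 | P0:M(7), P1:I, P2:I | bus: BusRdX,Flush
[7] P2: store L2 := 71 | P0:I, P1:I, P2:M(71) | bus: BusRdX
[8] P0: load  L1 | P0:M(7), P1:I, P2:I | bus: none
[9] P0: store L1 := 11 | P0:M(11), P1:I, P2:I | bus: none
[10] P1: store L1 := 97 | P0:I, P1:M(97), P2:I | bus: BusRdX,Flush
[11] P0: load  L0 | P0:E(10), P1:I, P2:I | bus: BusRd
[12] P2: load  L1 | P0:I, P1:O(97), P2:S(97) | bus: BusRd
[13] P1: load  L1 | P0:I, P1:O(97), P2:S(97) | bus: none
[14] P0: load  L1 | P0:S(97), P1:O(97), P2:S(97) | bus: BusRd
[15] P2: store L1 := 81 | P0:I, P1:I, P2:M(81) | bus: BusUpgr,Flush
[16] P1: load  L1 | P0:I, P1:S(81), P2:O(81) | bus: BusRd
[17] P1: load  L1 | P0:I, P1:S(81), P2:O(81) | bus: none
[18] P1: load  L1 | P0:I, P1:S(81), P2:O(81) | bus: none
[19] P2: store L1 := 41 | P0:I, P1:I, P2:M(41) | bus: BusUpgr
[20] P1: load  L0 | P0:S(10), P1:S(10), P2:I | bus: BusRd
[21] P2: load  L1 | P0:I, P1:I, P2:M(41) | bus: none

invalidations = 3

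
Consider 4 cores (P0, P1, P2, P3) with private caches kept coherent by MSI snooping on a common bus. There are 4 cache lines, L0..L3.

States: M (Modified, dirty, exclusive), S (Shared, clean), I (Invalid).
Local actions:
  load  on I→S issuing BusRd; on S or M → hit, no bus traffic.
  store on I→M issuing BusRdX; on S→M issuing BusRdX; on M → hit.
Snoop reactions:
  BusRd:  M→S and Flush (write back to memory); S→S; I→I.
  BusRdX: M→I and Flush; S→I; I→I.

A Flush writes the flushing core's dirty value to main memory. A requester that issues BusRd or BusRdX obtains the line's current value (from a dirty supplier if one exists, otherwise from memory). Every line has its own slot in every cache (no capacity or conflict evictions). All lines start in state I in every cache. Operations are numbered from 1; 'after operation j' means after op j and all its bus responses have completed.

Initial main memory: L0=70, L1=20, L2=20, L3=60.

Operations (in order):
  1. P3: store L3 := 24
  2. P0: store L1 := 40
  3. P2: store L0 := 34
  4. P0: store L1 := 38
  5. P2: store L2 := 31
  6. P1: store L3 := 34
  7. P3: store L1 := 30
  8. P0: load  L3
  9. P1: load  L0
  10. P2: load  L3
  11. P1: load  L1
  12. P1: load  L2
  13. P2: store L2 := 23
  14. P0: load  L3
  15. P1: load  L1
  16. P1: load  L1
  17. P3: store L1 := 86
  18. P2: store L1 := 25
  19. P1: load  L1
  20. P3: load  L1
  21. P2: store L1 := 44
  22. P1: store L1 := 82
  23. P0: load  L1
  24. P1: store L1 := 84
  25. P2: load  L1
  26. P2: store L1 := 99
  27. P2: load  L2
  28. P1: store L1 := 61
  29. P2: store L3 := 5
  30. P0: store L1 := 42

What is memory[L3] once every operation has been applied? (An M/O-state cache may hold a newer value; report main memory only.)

memory[L3] = 34

1. P3: store L3 := 24  bus=[BusRdX]  L3: P0=I P1=I P2=I P3=M  mem[L3]=60
2. P0: store L1 := 40  bus=[BusRdX]  L1: P0=M P1=I P2=I P3=I  mem[L1]=20
3. P2: store L0 := 34  bus=[BusRdX]  L0: P0=I P1=I P2=M P3=I  mem[L0]=70
4. P0: store L1 := 38  bus=[-]  L1: P0=M P1=I P2=I P3=I  mem[L1]=20
5. P2: store L2 := 31  bus=[BusRdX]  L2: P0=I P1=I P2=M P3=I  mem[L2]=20
6. P1: store L3 := 34  bus=[BusRdX,Flush]  L3: P0=I P1=M P2=I P3=I  mem[L3]=24
7. P3: store L1 := 30  bus=[BusRdX,Flush]  L1: P0=I P1=I P2=I P3=M  mem[L1]=38
8. P0: load  L3  bus=[BusRd,Flush]  L3: P0=S P1=S P2=I P3=I  mem[L3]=34
9. P1: load  L0  bus=[BusRd,Flush]  L0: P0=I P1=S P2=S P3=I  mem[L0]=34
10. P2: load  L3  bus=[BusRd]  L3: P0=S P1=S P2=S P3=I  mem[L3]=34
11. P1: load  L1  bus=[BusRd,Flush]  L1: P0=I P1=S P2=I P3=S  mem[L1]=30
12. P1: load  L2  bus=[BusRd,Flush]  L2: P0=I P1=S P2=S P3=I  mem[L2]=31
13. P2: store L2 := 23  bus=[BusRdX]  L2: P0=I P1=I P2=M P3=I  mem[L2]=31
14. P0: load  L3  bus=[-]  L3: P0=S P1=S P2=S P3=I  mem[L3]=34
15. P1: load  L1  bus=[-]  L1: P0=I P1=S P2=I P3=S  mem[L1]=30
16. P1: load  L1  bus=[-]  L1: P0=I P1=S P2=I P3=S  mem[L1]=30
17. P3: store L1 := 86  bus=[BusRdX]  L1: P0=I P1=I P2=I P3=M  mem[L1]=30
18. P2: store L1 := 25  bus=[BusRdX,Flush]  L1: P0=I P1=I P2=M P3=I  mem[L1]=86
19. P1: load  L1  bus=[BusRd,Flush]  L1: P0=I P1=S P2=S P3=I  mem[L1]=25
20. P3: load  L1  bus=[BusRd]  L1: P0=I P1=S P2=S P3=S  mem[L1]=25
21. P2: store L1 := 44  bus=[BusRdX]  L1: P0=I P1=I P2=M P3=I  mem[L1]=25
22. P1: store L1 := 82  bus=[BusRdX,Flush]  L1: P0=I P1=M P2=I P3=I  mem[L1]=44
23. P0: load  L1  bus=[BusRd,Flush]  L1: P0=S P1=S P2=I P3=I  mem[L1]=82
24. P1: store L1 := 84  bus=[BusRdX]  L1: P0=I P1=M P2=I P3=I  mem[L1]=82
25. P2: load  L1  bus=[BusRd,Flush]  L1: P0=I P1=S P2=S P3=I  mem[L1]=84
26. P2: store L1 := 99  bus=[BusRdX]  L1: P0=I P1=I P2=M P3=I  mem[L1]=84
27. P2: load  L2  bus=[-]  L2: P0=I P1=I P2=M P3=I  mem[L2]=31
28. P1: store L1 := 61  bus=[BusRdX,Flush]  L1: P0=I P1=M P2=I P3=I  mem[L1]=99
29. P2: store L3 := 5  bus=[BusRdX]  L3: P0=I P1=I P2=M P3=I  mem[L3]=34
30. P0: store L1 := 42  bus=[BusRdX,Flush]  L1: P0=M P1=I P2=I P3=I  mem[L1]=61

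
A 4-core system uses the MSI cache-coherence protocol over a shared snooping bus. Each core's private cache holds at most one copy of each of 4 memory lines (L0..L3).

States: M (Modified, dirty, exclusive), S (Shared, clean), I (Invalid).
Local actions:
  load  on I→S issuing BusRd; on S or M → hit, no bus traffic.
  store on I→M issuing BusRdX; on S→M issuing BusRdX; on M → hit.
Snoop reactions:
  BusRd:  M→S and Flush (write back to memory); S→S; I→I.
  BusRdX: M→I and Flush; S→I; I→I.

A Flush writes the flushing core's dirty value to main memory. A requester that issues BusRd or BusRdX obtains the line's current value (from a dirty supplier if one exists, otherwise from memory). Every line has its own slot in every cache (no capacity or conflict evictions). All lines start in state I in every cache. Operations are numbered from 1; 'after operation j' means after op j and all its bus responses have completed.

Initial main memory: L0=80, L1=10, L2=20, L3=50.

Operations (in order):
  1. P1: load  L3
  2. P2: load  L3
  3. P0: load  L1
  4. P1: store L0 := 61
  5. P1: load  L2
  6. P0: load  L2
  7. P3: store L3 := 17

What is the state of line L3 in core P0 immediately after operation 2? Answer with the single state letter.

state = I

step 1: P1: load  L3  ⟶  ISII  (L3)  txn=BusRd  M[L3]=50
step 2: P2: load  L3  ⟶  ISSI  (L3)  txn=BusRd  M[L3]=50
step 3: P0: load  L1  ⟶  SIII  (L1)  txn=BusRd  M[L1]=10
step 4: P1: store L0 := 61  ⟶  IMII  (L0)  txn=BusRdX  M[L0]=80
step 5: P1: load  L2  ⟶  ISII  (L2)  txn=BusRd  M[L2]=20
step 6: P0: load  L2  ⟶  SSII  (L2)  txn=BusRd  M[L2]=20
step 7: P3: store L3 := 17  ⟶  IIIM  (L3)  txn=BusRdX  M[L3]=50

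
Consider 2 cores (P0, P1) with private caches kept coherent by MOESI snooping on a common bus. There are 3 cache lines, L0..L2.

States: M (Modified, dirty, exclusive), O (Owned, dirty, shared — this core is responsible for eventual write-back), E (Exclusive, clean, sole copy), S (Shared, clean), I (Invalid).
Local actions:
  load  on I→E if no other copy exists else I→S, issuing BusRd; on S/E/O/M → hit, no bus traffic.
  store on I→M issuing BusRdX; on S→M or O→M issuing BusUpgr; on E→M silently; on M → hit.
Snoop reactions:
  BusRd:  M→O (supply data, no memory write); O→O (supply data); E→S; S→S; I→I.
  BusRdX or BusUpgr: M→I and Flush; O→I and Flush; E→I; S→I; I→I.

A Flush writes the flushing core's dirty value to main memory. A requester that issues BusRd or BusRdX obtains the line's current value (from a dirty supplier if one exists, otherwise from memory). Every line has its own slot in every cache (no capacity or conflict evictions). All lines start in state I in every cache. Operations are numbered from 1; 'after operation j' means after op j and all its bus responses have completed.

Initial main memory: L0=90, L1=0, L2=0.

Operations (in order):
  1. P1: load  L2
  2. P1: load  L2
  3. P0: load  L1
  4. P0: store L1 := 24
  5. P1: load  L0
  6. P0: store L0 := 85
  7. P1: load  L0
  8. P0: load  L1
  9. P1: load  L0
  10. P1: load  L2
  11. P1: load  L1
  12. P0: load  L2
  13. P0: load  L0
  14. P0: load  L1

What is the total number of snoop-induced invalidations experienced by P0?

invalidations = 0

  op1 P1: load  L2 → I/E on L2; bus BusRd; mem=0
  op2 P1: load  L2 → I/E on L2; bus (none); mem=0
  op3 P0: load  L1 → E/I on L1; bus BusRd; mem=0
  op4 P0: store L1 := 24 → M/I on L1; bus (none); mem=0
  op5 P1: load  L0 → I/E on L0; bus BusRd; mem=90
  op6 P0: store L0 := 85 → M/I on L0; bus BusRdX; mem=90
  op7 P1: load  L0 → O/S on L0; bus BusRd; mem=90
  op8 P0: load  L1 → M/I on L1; bus (none); mem=0
  op9 P1: load  L0 → O/S on L0; bus (none); mem=90
  op10 P1: load  L2 → I/E on L2; bus (none); mem=0
  op11 P1: load  L1 → O/S on L1; bus BusRd; mem=0
  op12 P0: load  L2 → S/S on L2; bus BusRd; mem=0
  op13 P0: load  L0 → O/S on L0; bus (none); mem=90
  op14 P0: load  L1 → O/S on L1; bus (none); mem=0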